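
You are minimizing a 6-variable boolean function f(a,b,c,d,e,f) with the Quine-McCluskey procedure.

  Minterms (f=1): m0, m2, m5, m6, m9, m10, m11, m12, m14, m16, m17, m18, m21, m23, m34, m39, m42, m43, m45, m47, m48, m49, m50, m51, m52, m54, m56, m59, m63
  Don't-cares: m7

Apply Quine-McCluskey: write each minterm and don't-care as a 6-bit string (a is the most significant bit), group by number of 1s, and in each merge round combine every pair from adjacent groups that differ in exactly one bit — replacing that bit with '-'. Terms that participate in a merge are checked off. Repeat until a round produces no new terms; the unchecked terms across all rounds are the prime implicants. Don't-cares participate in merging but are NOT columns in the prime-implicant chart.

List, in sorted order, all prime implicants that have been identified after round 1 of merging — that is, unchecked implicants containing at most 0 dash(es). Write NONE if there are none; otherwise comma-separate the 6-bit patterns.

NONE

Round 0: 000000✓ 000010✓ 000101✓ 000110✓ 000111✓ 001001✓ 001010✓ 001011✓ 001100✓ 001110✓ 010000✓ 010001✓ 010010✓ 010101✓ 010111✓ 100010✓ 100111✓ 101010✓ 101011✓ 101101✓ 101111✓ 110000✓ 110001✓ 110010✓ 110011✓ 110100✓ 110110✓ 111000✓ 111011✓ 111111✓
Round 1: -00010✓ -00111 -01010✓ -01011✓ -10000✓ -10001✓ -10010✓ 0-0000✓ 0-0010✓ 0-0101✓ 0-0111✓ 00-010✓ 00-110✓ 000-10✓ 0000-0✓ 0001-1✓ 00011- 001-10✓ 0010-1 00101-✓ 0011-0 010-01 0100-0✓ 01000-✓ 0101-1✓ 1-0010✓ 1-1011✓ 1-1111✓ 10-010✓ 10-111 101-11✓ 10101-✓ 1011-1 11-000 11-011 110-00✓ 110-10✓ 1100-0✓ 1100-1✓ 11000-✓ 11001-✓ 1101-0✓ 111-11✓
Round 2: --0010 -0-010 -0101- -100-0 -1000- 0-00-0 0-01-1 00--10 1-1-11 110--0 1100--
PIs = {--0010, -0-010, -00111, -0101-, -100-0, -1000-, 0-00-0, 0-01-1, 00--10, 00011-, 0010-1, 0011-0, 010-01, 1-1-11, 10-111, 1011-1, 11-000, 11-011, 110--0, 1100--}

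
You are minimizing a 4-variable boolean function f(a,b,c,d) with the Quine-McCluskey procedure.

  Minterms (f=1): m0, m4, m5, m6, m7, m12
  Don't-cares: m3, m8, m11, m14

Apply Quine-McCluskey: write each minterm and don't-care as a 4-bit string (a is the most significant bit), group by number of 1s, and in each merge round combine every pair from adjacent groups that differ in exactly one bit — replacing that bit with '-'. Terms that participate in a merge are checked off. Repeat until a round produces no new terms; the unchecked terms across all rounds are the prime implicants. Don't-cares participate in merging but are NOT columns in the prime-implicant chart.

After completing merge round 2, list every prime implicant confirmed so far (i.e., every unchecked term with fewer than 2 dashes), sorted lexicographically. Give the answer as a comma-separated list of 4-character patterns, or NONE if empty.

Round 0: 0000✓ 0011✓ 0100✓ 0101✓ 0110✓ 0111✓ 1000✓ 1011✓ 1100✓ 1110✓
Round 1: -000✓ -011 -100✓ -110✓ 0-00✓ 0-11 01-0✓ 01-1✓ 010-✓ 011-✓ 1-00✓ 11-0✓
Round 2: --00 -1-0 01--
PIs = {--00, -011, -1-0, 0-11, 01--}

-011, 0-11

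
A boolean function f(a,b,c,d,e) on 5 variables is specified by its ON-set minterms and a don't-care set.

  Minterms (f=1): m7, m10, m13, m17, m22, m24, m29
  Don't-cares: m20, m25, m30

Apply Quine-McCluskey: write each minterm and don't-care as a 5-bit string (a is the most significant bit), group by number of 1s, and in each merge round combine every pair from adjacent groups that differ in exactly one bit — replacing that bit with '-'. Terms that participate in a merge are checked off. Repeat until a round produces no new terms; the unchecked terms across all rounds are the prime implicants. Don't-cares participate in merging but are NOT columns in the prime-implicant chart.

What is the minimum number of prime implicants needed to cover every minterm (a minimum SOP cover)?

6

[col 0] 00111, 01010, 01101*, 10001*, 10100*, 10110*, 11000*, 11001*, 11101*, 11110*
[col 1] -1101, 1-001, 1-110, 101-0, 11-01, 1100-
Prime implicants: -1101, 00111, 01010, 1-001, 1-110, 101-0, 11-01, 1100-
PI chart (minterm → PIs covering it):
  7 | 00111  (sole → essential)
  10 | 01010  (sole → essential)
  13 | -1101  (sole → essential)
  17 | 1-001  (sole → essential)
  22 | 1-110,101-0
  24 | 1100-  (sole → essential)
  29 | -1101,11-01
Essential prime implicants: -1101, 00111, 01010, 1-001, 1100-
Petrick residual → 1-110
Minimum SOP uses 6 PIs: bcd'e + a'b'cde + a'bc'de' + ac'd'e + acde' + abc'd'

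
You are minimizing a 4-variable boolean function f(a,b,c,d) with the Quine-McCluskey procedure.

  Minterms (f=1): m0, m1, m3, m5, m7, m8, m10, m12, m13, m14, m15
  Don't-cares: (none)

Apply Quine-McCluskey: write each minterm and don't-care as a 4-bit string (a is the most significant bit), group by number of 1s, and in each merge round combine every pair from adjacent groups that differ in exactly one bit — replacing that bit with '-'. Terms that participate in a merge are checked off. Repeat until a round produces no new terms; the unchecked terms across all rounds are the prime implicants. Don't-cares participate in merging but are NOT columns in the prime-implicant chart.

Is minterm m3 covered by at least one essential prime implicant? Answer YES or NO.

YES

Round 0: 0000✓ 0001✓ 0011✓ 0101✓ 0111✓ 1000✓ 1010✓ 1100✓ 1101✓ 1110✓ 1111✓
Round 1: -000 -101✓ -111✓ 0-01✓ 0-11✓ 00-1✓ 000- 01-1✓ 1-00✓ 1-10✓ 10-0✓ 11-0✓ 11-1✓ 110-✓ 111-✓
Round 2: -1-1 0--1 1--0 11--
PIs = {-000, -1-1, 0--1, 000-, 1--0, 11--}
Coverage chart:
  m0: -000,000-
  m1: 0--1,000-
  m3: 0--1 ←essential
  m5: -1-1,0--1
  m7: -1-1,0--1
  m8: -000,1--0
  m10: 1--0 ←essential
  m12: 1--0,11--
  m13: -1-1,11--
  m14: 1--0,11--
  m15: -1-1,11--
Essential: 0--1, 1--0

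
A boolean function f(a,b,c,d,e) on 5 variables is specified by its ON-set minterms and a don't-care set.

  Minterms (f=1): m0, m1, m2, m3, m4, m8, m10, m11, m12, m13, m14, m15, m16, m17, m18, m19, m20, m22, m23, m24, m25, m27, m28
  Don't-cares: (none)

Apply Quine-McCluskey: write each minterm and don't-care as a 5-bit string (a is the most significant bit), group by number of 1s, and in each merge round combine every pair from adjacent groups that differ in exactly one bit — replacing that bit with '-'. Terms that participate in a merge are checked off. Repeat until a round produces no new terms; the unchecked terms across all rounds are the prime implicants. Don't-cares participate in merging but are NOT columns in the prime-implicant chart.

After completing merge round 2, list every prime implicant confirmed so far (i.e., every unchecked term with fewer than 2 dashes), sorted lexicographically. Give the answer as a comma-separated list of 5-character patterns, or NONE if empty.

NONE

size-2^0 implicants → 00000(✓)  00001(✓)  00010(✓)  00011(✓)  00100(✓)  01000(✓)  01010(✓)  01011(✓)  01100(✓)  01101(✓)  01110(✓)  01111(✓)  10000(✓)  10001(✓)  10010(✓)  10011(✓)  10100(✓)  10110(✓)  10111(✓)  11000(✓)  11001(✓)  11011(✓)  11100(✓)
size-2^1 implicants → -0000(✓)  -0001(✓)  -0010(✓)  -0011(✓)  -0100(✓)  -1000(✓)  -1011(✓)  -1100(✓)  0-000(✓)  0-010(✓)  0-011(✓)  0-100(✓)  00-00(✓)  000-0(✓)  000-1(✓)  0000-(✓)  0001-(✓)  01-00(✓)  01-10(✓)  01-11(✓)  010-0(✓)  0101-(✓)  011-0(✓)  011-1(✓)  0110-(✓)  0111-(✓)  1-000(✓)  1-001(✓)  1-011(✓)  1-100(✓)  10-00(✓)  10-10(✓)  10-11(✓)  100-0(✓)  100-1(✓)  1000-(✓)  1001-(✓)  101-0(✓)  1011-(✓)  11-00(✓)  110-1(✓)  1100-(✓)
size-2^2 implicants → --000(✓)  --011  --100(✓)  -0-00(✓)  -00-0(✓)  -00-1(✓)  -000-(✓)  -001-(✓)  -1-00(✓)  0--00(✓)  0-0-0  0-01-  000--(✓)  01--0  01-1-  011--  1--00(✓)  1-0-1  1-00-  10--0  10-1-  100--(✓)
size-2^3 implicants → ---00  -00--
Unchecked terms (primes): ---00, --011, -00--, 0-0-0, 0-01-, 01--0, 01-1-, 011--, 1-0-1, 1-00-, 10--0, 10-1-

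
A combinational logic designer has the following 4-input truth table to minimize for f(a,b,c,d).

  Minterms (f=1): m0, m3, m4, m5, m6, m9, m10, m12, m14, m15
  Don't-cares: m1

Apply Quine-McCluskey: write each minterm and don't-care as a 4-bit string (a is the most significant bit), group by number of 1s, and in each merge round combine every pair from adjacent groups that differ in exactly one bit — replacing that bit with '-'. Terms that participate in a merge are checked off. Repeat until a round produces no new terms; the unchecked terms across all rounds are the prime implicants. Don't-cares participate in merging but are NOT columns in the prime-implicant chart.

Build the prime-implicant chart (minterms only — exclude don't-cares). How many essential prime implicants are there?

[col 0] 0000*, 0001*, 0011*, 0100*, 0101*, 0110*, 1001*, 1010*, 1100*, 1110*, 1111*
[col 1] -001, -100*, -110*, 0-00*, 0-01*, 00-1, 000-*, 01-0*, 010-*, 1-10, 11-0*, 111-
[col 2] -1-0, 0-0-
Prime implicants: -001, -1-0, 0-0-, 00-1, 1-10, 111-
PI chart (minterm → PIs covering it):
  0 | 0-0-  (sole → essential)
  3 | 00-1  (sole → essential)
  4 | -1-0,0-0-
  5 | 0-0-  (sole → essential)
  6 | -1-0  (sole → essential)
  9 | -001  (sole → essential)
  10 | 1-10  (sole → essential)
  12 | -1-0  (sole → essential)
  14 | -1-0,1-10,111-
  15 | 111-  (sole → essential)
Essential prime implicants: -001, -1-0, 0-0-, 00-1, 1-10, 111-

6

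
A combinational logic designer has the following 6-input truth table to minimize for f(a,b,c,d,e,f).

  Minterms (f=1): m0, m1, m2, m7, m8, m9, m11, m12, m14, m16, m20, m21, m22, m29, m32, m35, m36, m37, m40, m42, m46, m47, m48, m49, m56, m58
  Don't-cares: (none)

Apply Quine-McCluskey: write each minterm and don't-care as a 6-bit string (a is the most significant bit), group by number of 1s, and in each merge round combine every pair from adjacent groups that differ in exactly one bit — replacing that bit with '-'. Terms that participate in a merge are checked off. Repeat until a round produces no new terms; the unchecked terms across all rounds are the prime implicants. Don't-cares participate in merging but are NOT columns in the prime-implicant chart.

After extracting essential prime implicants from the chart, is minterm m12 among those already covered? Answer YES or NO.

Round 0: 000000✓ 000001✓ 000010✓ 000111 001000✓ 001001✓ 001011✓ 001100✓ 001110✓ 010000✓ 010100✓ 010101✓ 010110✓ 011101✓ 100000✓ 100011 100100✓ 100101✓ 101000✓ 101010✓ 101110✓ 101111✓ 110000✓ 110001✓ 111000✓ 111010✓
Round 1: -00000✓ -01000✓ -01110 -10000✓ 0-0000✓ 00-000✓ 00-001✓ 0000-0 00000-✓ 001-00 0010-1 00100-✓ 0011-0 01-101 010-00 0101-0 01010- 1-0000✓ 1-1000✓ 1-1010✓ 10-000✓ 100-00 10010- 101-10 1010-0✓ 10111- 11-000✓ 11000- 1110-0✓
Round 2: --0000 -0-000 00-00- 1--000 1-10-0
PIs = {--0000, -0-000, -01110, 00-00-, 0000-0, 000111, 001-00, 0010-1, 0011-0, 01-101, 010-00, 0101-0, 01010-, 1--000, 1-10-0, 100-00, 100011, 10010-, 101-10, 10111-, 11000-}
Coverage chart:
  m0: --0000,-0-000,00-00-,0000-0
  m1: 00-00- ←essential
  m2: 0000-0 ←essential
  m7: 000111 ←essential
  m8: -0-000,00-00-,001-00
  m9: 00-00-,0010-1
  m11: 0010-1 ←essential
  m12: 001-00,0011-0
  m14: -01110,0011-0
  m16: --0000,010-00
  m20: 010-00,0101-0,01010-
  m21: 01-101,01010-
  m22: 0101-0 ←essential
  m29: 01-101 ←essential
  m32: --0000,-0-000,1--000,100-00
  m35: 100011 ←essential
  m36: 100-00,10010-
  m37: 10010- ←essential
  m40: -0-000,1--000,1-10-0
  m42: 1-10-0,101-10
  m46: -01110,101-10,10111-
  m47: 10111- ←essential
  m48: --0000,1--000,11000-
  m49: 11000- ←essential
  m56: 1--000,1-10-0
  m58: 1-10-0 ←essential
Essential: 00-00-, 0000-0, 000111, 0010-1, 01-101, 0101-0, 1-10-0, 100011, 10010-, 10111-, 11000-

NO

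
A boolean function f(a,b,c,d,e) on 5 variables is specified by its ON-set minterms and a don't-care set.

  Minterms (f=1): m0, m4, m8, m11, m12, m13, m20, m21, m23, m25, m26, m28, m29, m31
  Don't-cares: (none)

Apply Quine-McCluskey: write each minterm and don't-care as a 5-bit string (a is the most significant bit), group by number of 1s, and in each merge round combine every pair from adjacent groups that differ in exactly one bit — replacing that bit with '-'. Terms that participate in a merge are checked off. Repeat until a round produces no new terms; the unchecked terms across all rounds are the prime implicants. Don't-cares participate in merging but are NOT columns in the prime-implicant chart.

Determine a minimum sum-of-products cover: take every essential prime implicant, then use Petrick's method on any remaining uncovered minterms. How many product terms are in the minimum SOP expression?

7

[col 0] 00000*, 00100*, 01000*, 01011, 01100*, 01101*, 10100*, 10101*, 10111*, 11001*, 11010, 11100*, 11101*, 11111*
[col 1] -0100*, -1100*, -1101*, 0-000*, 0-100*, 00-00*, 01-00*, 0110-*, 1-100*, 1-101*, 1-111*, 101-1*, 1010-*, 11-01, 111-1*, 1110-*
[col 2] --100, -110-, 0--00, 1-1-1, 1-10-
Prime implicants: --100, -110-, 0--00, 01011, 1-1-1, 1-10-, 11-01, 11010
PI chart (minterm → PIs covering it):
  0 | 0--00  (sole → essential)
  4 | --100,0--00
  8 | 0--00  (sole → essential)
  11 | 01011  (sole → essential)
  12 | --100,-110-,0--00
  13 | -110-  (sole → essential)
  20 | --100,1-10-
  21 | 1-1-1,1-10-
  23 | 1-1-1  (sole → essential)
  25 | 11-01  (sole → essential)
  26 | 11010  (sole → essential)
  28 | --100,-110-,1-10-
  29 | -110-,1-1-1,1-10-,11-01
  31 | 1-1-1  (sole → essential)
Essential prime implicants: -110-, 0--00, 01011, 1-1-1, 11-01, 11010
Petrick residual → --100
Minimum SOP uses 7 PIs: cd'e' + bcd' + a'd'e' + a'bc'de + ace + abd'e + abc'de'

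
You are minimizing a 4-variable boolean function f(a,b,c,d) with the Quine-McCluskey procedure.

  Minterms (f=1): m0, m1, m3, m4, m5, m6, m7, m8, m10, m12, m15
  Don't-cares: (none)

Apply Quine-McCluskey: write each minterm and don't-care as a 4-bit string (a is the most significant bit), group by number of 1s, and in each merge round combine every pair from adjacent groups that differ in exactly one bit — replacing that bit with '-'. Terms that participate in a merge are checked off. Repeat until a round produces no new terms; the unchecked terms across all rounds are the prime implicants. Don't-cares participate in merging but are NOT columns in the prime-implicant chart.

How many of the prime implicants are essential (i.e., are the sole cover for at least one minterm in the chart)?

size-2^0 implicants → 0000(✓)  0001(✓)  0011(✓)  0100(✓)  0101(✓)  0110(✓)  0111(✓)  1000(✓)  1010(✓)  1100(✓)  1111(✓)
size-2^1 implicants → -000(✓)  -100(✓)  -111  0-00(✓)  0-01(✓)  0-11(✓)  00-1(✓)  000-(✓)  01-0(✓)  01-1(✓)  010-(✓)  011-(✓)  1-00(✓)  10-0
size-2^2 implicants → --00  0--1  0-0-  01--
Unchecked terms (primes): --00, -111, 0--1, 0-0-, 01--, 10-0
Minterm coverage:
  m0 ⊆ --00,0-0-
  m1 ⊆ 0--1,0-0-
  m3 ⊆ 0--1 [E]
  m4 ⊆ --00,0-0-,01--
  m5 ⊆ 0--1,0-0-,01--
  m6 ⊆ 01-- [E]
  m7 ⊆ -111,0--1,01--
  m8 ⊆ --00,10-0
  m10 ⊆ 10-0 [E]
  m12 ⊆ --00 [E]
  m15 ⊆ -111 [E]
E = {--00, -111, 0--1, 01--, 10-0}

5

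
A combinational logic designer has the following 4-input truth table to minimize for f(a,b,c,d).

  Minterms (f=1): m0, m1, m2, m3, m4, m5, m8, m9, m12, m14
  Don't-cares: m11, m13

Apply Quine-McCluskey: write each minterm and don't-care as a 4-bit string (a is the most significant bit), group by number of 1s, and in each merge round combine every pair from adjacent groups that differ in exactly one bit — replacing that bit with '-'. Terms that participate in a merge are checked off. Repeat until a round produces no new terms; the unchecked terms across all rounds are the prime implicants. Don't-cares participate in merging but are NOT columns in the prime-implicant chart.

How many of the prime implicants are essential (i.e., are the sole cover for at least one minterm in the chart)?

[col 0] 0000*, 0001*, 0010*, 0011*, 0100*, 0101*, 1000*, 1001*, 1011*, 1100*, 1101*, 1110*
[col 1] -000*, -001*, -011*, -100*, -101*, 0-00*, 0-01*, 00-0*, 00-1*, 000-*, 001-*, 010-*, 1-00*, 1-01*, 10-1*, 100-*, 11-0, 110-*
[col 2] --00*, --01*, -0-1, -00-*, -10-*, 0-0-*, 00--, 1-0-*
[col 3] --0-
Prime implicants: --0-, -0-1, 00--, 11-0
PI chart (minterm → PIs covering it):
  0 | --0-,00--
  1 | --0-,-0-1,00--
  2 | 00--  (sole → essential)
  3 | -0-1,00--
  4 | --0-  (sole → essential)
  5 | --0-  (sole → essential)
  8 | --0-  (sole → essential)
  9 | --0-,-0-1
  12 | --0-,11-0
  14 | 11-0  (sole → essential)
Essential prime implicants: --0-, 00--, 11-0

3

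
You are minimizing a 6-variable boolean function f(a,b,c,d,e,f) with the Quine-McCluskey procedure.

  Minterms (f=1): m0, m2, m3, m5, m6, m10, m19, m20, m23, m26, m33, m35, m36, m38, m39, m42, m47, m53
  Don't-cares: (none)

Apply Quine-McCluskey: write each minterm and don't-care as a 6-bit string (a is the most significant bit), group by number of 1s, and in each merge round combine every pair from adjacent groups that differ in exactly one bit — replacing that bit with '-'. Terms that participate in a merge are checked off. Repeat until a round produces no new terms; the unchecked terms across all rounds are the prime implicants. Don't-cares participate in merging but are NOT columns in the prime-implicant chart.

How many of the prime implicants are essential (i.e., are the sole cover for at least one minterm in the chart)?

10

Round 0: 000000✓ 000010✓ 000011✓ 000101 000110✓ 001010✓ 010011✓ 010100 010111✓ 011010✓ 100001✓ 100011✓ 100100✓ 100110✓ 100111✓ 101010✓ 101111✓ 110101
Round 1: -00011 -00110 -01010 0-0011 0-1010 00-010 000-10 0000-0 00001- 010-11 10-111 100-11 1000-1 1001-0 10011-
PIs = {-00011, -00110, -01010, 0-0011, 0-1010, 00-010, 000-10, 0000-0, 00001-, 000101, 010-11, 010100, 10-111, 100-11, 1000-1, 1001-0, 10011-, 110101}
Coverage chart:
  m0: 0000-0 ←essential
  m2: 00-010,000-10,0000-0,00001-
  m3: -00011,0-0011,00001-
  m5: 000101 ←essential
  m6: -00110,000-10
  m10: -01010,0-1010,00-010
  m19: 0-0011,010-11
  m20: 010100 ←essential
  m23: 010-11 ←essential
  m26: 0-1010 ←essential
  m33: 1000-1 ←essential
  m35: -00011,100-11,1000-1
  m36: 1001-0 ←essential
  m38: -00110,1001-0,10011-
  m39: 10-111,100-11,10011-
  m42: -01010 ←essential
  m47: 10-111 ←essential
  m53: 110101 ←essential
Essential: -01010, 0-1010, 0000-0, 000101, 010-11, 010100, 10-111, 1000-1, 1001-0, 110101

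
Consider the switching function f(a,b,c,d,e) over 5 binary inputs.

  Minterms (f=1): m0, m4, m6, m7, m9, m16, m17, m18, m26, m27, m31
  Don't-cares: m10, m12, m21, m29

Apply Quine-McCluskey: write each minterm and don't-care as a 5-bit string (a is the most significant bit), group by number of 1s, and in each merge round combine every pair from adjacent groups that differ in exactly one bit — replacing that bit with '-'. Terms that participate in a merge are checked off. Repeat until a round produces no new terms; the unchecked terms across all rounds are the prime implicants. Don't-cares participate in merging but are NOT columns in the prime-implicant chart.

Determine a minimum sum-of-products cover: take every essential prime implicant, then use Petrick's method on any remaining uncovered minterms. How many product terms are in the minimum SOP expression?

[col 0] 00000*, 00100*, 00110*, 00111*, 01001, 01010*, 01100*, 10000*, 10001*, 10010*, 10101*, 11010*, 11011*, 11101*, 11111*
[col 1] -0000, -1010, 0-100, 00-00, 001-0, 0011-, 1-010, 1-101, 10-01, 100-0, 1000-, 11-11, 1101-, 111-1
Prime implicants: -0000, -1010, 0-100, 00-00, 001-0, 0011-, 01001, 1-010, 1-101, 10-01, 100-0, 1000-, 11-11, 1101-, 111-1
PI chart (minterm → PIs covering it):
  0 | -0000,00-00
  4 | 0-100,00-00,001-0
  6 | 001-0,0011-
  7 | 0011-  (sole → essential)
  9 | 01001  (sole → essential)
  16 | -0000,100-0,1000-
  17 | 10-01,1000-
  18 | 1-010,100-0
  26 | -1010,1-010,1101-
  27 | 11-11,1101-
  31 | 11-11,111-1
Essential prime implicants: 0011-, 01001
Petrick residual → 00-00, 1-010, 1000-, 11-11
Minimum SOP uses 6 PIs: a'b'd'e' + a'b'cd + a'bc'd'e + ac'de' + ab'c'd' + abde

6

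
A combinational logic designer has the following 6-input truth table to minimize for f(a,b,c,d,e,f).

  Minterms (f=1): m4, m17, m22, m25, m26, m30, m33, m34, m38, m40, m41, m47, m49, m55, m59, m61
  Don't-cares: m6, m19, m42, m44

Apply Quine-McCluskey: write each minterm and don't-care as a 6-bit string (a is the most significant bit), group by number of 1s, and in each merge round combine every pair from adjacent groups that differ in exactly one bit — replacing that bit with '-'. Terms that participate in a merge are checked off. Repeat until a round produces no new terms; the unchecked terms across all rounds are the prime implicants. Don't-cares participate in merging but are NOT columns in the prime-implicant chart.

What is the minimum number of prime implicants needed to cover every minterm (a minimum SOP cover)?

Round 0: 000100✓ 000110✓ 010001✓ 010011✓ 010110✓ 011001✓ 011010✓ 011110✓ 100001✓ 100010✓ 100110✓ 101000✓ 101001✓ 101010✓ 101100✓ 101111 110001✓ 110111 111011 111101
Round 1: -00110 -10001 0-0110 0001-0 01-001 01-110 0100-1 011-10 1-0001 10-001 10-010 100-10 101-00 1010-0 10100-
PIs = {-00110, -10001, 0-0110, 0001-0, 01-001, 01-110, 0100-1, 011-10, 1-0001, 10-001, 10-010, 100-10, 101-00, 1010-0, 10100-, 101111, 110111, 111011, 111101}
Coverage chart:
  m4: 0001-0 ←essential
  m17: -10001,01-001,0100-1
  m22: 0-0110,01-110
  m25: 01-001 ←essential
  m26: 011-10 ←essential
  m30: 01-110,011-10
  m33: 1-0001,10-001
  m34: 10-010,100-10
  m38: -00110,100-10
  m40: 101-00,1010-0,10100-
  m41: 10-001,10100-
  m47: 101111 ←essential
  m49: -10001,1-0001
  m55: 110111 ←essential
  m59: 111011 ←essential
  m61: 111101 ←essential
Essential: 0001-0, 01-001, 011-10, 101111, 110111, 111011, 111101
Petrick residual → 0-0110, 1-0001, 100-10, 10100-
Min cover (11 terms): a'c'def' + a'b'c'df' + a'bd'e'f + a'bcef' + ac'd'e'f + ab'c'ef' + ab'cd'e' + ab'cdef + abc'def + abcd'ef + abcde'f

11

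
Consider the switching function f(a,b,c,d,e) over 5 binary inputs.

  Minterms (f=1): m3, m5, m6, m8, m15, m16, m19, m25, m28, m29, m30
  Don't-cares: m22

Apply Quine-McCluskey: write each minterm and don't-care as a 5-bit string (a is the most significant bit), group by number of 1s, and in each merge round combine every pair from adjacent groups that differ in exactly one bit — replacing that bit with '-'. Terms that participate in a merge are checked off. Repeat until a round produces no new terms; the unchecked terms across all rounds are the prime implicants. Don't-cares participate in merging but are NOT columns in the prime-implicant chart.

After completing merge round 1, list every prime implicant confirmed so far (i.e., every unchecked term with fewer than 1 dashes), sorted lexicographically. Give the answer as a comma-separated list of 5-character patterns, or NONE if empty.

[col 0] 00011*, 00101, 00110*, 01000, 01111, 10000, 10011*, 10110*, 11001*, 11100*, 11101*, 11110*
[col 1] -0011, -0110, 1-110, 11-01, 111-0, 1110-
Prime implicants: -0011, -0110, 00101, 01000, 01111, 1-110, 10000, 11-01, 111-0, 1110-

00101, 01000, 01111, 10000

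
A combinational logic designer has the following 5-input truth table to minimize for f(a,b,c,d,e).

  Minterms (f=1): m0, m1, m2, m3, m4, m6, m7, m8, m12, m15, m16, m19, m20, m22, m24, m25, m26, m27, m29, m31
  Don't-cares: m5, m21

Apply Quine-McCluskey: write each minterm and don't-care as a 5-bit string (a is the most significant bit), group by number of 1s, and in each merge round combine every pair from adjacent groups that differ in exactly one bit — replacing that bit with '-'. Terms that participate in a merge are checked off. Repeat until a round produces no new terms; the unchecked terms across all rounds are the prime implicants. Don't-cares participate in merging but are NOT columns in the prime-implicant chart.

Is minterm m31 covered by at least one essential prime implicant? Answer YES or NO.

size-2^0 implicants → 00000(✓)  00001(✓)  00010(✓)  00011(✓)  00100(✓)  00101(✓)  00110(✓)  00111(✓)  01000(✓)  01100(✓)  01111(✓)  10000(✓)  10011(✓)  10100(✓)  10101(✓)  10110(✓)  11000(✓)  11001(✓)  11010(✓)  11011(✓)  11101(✓)  11111(✓)
size-2^1 implicants → -0000(✓)  -0011  -0100(✓)  -0101(✓)  -0110(✓)  -1000(✓)  -1111  0-000(✓)  0-100(✓)  0-111  00-00(✓)  00-01(✓)  00-10(✓)  00-11(✓)  000-0(✓)  000-1(✓)  0000-(✓)  0001-(✓)  001-0(✓)  001-1(✓)  0010-(✓)  0011-(✓)  01-00(✓)  1-000(✓)  1-011  1-101  10-00(✓)  101-0(✓)  1010-(✓)  11-01(✓)  11-11(✓)  110-0(✓)  110-1(✓)  1100-(✓)  1101-(✓)  111-1(✓)
size-2^2 implicants → --000  -0-00  -01-0  -010-  0--00  00--0(✓)  00--1(✓)  00-0-(✓)  00-1-(✓)  000--(✓)  001--(✓)  11--1  110--
size-2^3 implicants → 00---
Unchecked terms (primes): --000, -0-00, -0011, -01-0, -010-, -1111, 0--00, 0-111, 00---, 1-011, 1-101, 11--1, 110--
Minterm coverage:
  m0 ⊆ --000,-0-00,0--00,00---
  m1 ⊆ 00--- [E]
  m2 ⊆ 00--- [E]
  m3 ⊆ -0011,00---
  m4 ⊆ -0-00,-01-0,-010-,0--00,00---
  m6 ⊆ -01-0,00---
  m7 ⊆ 0-111,00---
  m8 ⊆ --000,0--00
  m12 ⊆ 0--00 [E]
  m15 ⊆ -1111,0-111
  m16 ⊆ --000,-0-00
  m19 ⊆ -0011,1-011
  m20 ⊆ -0-00,-01-0,-010-
  m22 ⊆ -01-0 [E]
  m24 ⊆ --000,110--
  m25 ⊆ 11--1,110--
  m26 ⊆ 110-- [E]
  m27 ⊆ 1-011,11--1,110--
  m29 ⊆ 1-101,11--1
  m31 ⊆ -1111,11--1
E = {-01-0, 0--00, 00---, 110--}

NO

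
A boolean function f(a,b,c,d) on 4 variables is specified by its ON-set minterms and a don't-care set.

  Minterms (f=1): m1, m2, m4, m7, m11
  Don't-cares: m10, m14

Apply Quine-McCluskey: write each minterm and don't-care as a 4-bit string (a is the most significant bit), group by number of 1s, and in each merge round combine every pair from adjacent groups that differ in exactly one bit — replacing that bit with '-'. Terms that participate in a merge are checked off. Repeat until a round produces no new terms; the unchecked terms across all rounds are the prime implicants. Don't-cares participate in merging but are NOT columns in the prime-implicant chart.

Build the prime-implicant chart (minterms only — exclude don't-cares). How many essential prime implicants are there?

5

size-2^0 implicants → 0001  0010(✓)  0100  0111  1010(✓)  1011(✓)  1110(✓)
size-2^1 implicants → -010  1-10  101-
Unchecked terms (primes): -010, 0001, 0100, 0111, 1-10, 101-
Minterm coverage:
  m1 ⊆ 0001 [E]
  m2 ⊆ -010 [E]
  m4 ⊆ 0100 [E]
  m7 ⊆ 0111 [E]
  m11 ⊆ 101- [E]
E = {-010, 0001, 0100, 0111, 101-}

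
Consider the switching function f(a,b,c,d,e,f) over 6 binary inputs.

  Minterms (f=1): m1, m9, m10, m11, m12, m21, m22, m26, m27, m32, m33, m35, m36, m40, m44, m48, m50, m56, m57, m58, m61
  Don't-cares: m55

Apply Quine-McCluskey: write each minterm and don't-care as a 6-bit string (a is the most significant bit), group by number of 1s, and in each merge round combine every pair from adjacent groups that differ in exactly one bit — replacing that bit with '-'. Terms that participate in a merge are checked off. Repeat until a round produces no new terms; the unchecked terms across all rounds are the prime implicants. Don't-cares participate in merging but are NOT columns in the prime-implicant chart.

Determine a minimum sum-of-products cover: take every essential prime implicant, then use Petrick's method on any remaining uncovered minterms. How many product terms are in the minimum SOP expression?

size-2^0 implicants → 000001(✓)  001001(✓)  001010(✓)  001011(✓)  001100(✓)  010101  010110  011010(✓)  011011(✓)  100000(✓)  100001(✓)  100011(✓)  100100(✓)  101000(✓)  101100(✓)  110000(✓)  110010(✓)  110111  111000(✓)  111001(✓)  111010(✓)  111101(✓)
size-2^1 implicants → -00001  -01100  -11010  0-1010(✓)  0-1011(✓)  00-001  0010-1  00101-(✓)  01101-(✓)  1-0000(✓)  1-1000(✓)  10-000(✓)  10-100(✓)  100-00(✓)  1000-1  10000-  101-00(✓)  11-000(✓)  11-010(✓)  1100-0(✓)  111-01  1110-0(✓)  11100-
size-2^2 implicants → 0-101-  1--000  10--00  11-0-0
Unchecked terms (primes): -00001, -01100, -11010, 0-101-, 00-001, 0010-1, 010101, 010110, 1--000, 10--00, 1000-1, 10000-, 11-0-0, 110111, 111-01, 11100-
Minterm coverage:
  m1 ⊆ -00001,00-001
  m9 ⊆ 00-001,0010-1
  m10 ⊆ 0-101- [E]
  m11 ⊆ 0-101-,0010-1
  m12 ⊆ -01100 [E]
  m21 ⊆ 010101 [E]
  m22 ⊆ 010110 [E]
  m26 ⊆ -11010,0-101-
  m27 ⊆ 0-101- [E]
  m32 ⊆ 1--000,10--00,10000-
  m33 ⊆ -00001,1000-1,10000-
  m35 ⊆ 1000-1 [E]
  m36 ⊆ 10--00 [E]
  m40 ⊆ 1--000,10--00
  m44 ⊆ -01100,10--00
  m48 ⊆ 1--000,11-0-0
  m50 ⊆ 11-0-0 [E]
  m56 ⊆ 1--000,11-0-0,11100-
  m57 ⊆ 111-01,11100-
  m58 ⊆ -11010,11-0-0
  m61 ⊆ 111-01 [E]
E = {-01100, 0-101-, 010101, 010110, 10--00, 1000-1, 11-0-0, 111-01}
Petrick residual → 00-001
Cover = b'cde'f' + a'cd'e + a'b'd'e'f + a'bc'de'f + a'bc'def' + ab'e'f' + ab'c'd'f + abd'f' + abce'f  |cover|=9

9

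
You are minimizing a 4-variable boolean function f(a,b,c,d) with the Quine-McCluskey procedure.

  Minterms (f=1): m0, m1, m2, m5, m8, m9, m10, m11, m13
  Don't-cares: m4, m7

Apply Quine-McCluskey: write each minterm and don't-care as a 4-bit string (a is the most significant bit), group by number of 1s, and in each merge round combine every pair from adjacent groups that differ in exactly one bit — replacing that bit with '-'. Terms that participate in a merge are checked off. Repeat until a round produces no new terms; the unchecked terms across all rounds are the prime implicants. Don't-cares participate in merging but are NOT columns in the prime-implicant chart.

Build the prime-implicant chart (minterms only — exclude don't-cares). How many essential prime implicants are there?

[col 0] 0000*, 0001*, 0010*, 0100*, 0101*, 0111*, 1000*, 1001*, 1010*, 1011*, 1101*
[col 1] -000*, -001*, -010*, -101*, 0-00*, 0-01*, 00-0*, 000-*, 01-1, 010-*, 1-01*, 10-0*, 10-1*, 100-*, 101-*
[col 2] --01, -0-0, -00-, 0-0-, 10--
Prime implicants: --01, -0-0, -00-, 0-0-, 01-1, 10--
PI chart (minterm → PIs covering it):
  0 | -0-0,-00-,0-0-
  1 | --01,-00-,0-0-
  2 | -0-0  (sole → essential)
  5 | --01,0-0-,01-1
  8 | -0-0,-00-,10--
  9 | --01,-00-,10--
  10 | -0-0,10--
  11 | 10--  (sole → essential)
  13 | --01  (sole → essential)
Essential prime implicants: --01, -0-0, 10--

3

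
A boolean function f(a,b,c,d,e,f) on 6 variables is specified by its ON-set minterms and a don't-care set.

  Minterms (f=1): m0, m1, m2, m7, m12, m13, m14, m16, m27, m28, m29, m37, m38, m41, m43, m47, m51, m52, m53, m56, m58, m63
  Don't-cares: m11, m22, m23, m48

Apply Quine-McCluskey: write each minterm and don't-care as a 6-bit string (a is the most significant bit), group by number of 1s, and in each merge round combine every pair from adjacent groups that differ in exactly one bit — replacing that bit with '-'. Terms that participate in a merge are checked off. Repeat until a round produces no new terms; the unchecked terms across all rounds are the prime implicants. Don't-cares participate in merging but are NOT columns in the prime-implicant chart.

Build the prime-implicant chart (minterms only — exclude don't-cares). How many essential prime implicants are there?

12

Round 0: 000000✓ 000001✓ 000010✓ 000111✓ 001011✓ 001100✓ 001101✓ 001110✓ 010000✓ 010110✓ 010111✓ 011011✓ 011100✓ 011101✓ 100101✓ 100110 101001✓ 101011✓ 101111✓ 110000✓ 110011 110100✓ 110101✓ 111000✓ 111010✓ 111111✓
Round 1: -01011 -10000 0-0000 0-0111 0-1011 0-1100✓ 0-1101✓ 0000-0 00000- 0011-0 00110-✓ 01011- 01110-✓ 1-0101 1-1111 101-11 1010-1 11-000 110-00 11010- 1110-0
Round 2: 0-110-
PIs = {-01011, -10000, 0-0000, 0-0111, 0-1011, 0-110-, 0000-0, 00000-, 0011-0, 01011-, 1-0101, 1-1111, 100110, 101-11, 1010-1, 11-000, 110-00, 110011, 11010-, 1110-0}
Coverage chart:
  m0: 0-0000,0000-0,00000-
  m1: 00000- ←essential
  m2: 0000-0 ←essential
  m7: 0-0111 ←essential
  m12: 0-110-,0011-0
  m13: 0-110- ←essential
  m14: 0011-0 ←essential
  m16: -10000,0-0000
  m27: 0-1011 ←essential
  m28: 0-110- ←essential
  m29: 0-110- ←essential
  m37: 1-0101 ←essential
  m38: 100110 ←essential
  m41: 1010-1 ←essential
  m43: -01011,101-11,1010-1
  m47: 1-1111,101-11
  m51: 110011 ←essential
  m52: 110-00,11010-
  m53: 1-0101,11010-
  m56: 11-000,1110-0
  m58: 1110-0 ←essential
  m63: 1-1111 ←essential
Essential: 0-0111, 0-1011, 0-110-, 0000-0, 00000-, 0011-0, 1-0101, 1-1111, 100110, 1010-1, 110011, 1110-0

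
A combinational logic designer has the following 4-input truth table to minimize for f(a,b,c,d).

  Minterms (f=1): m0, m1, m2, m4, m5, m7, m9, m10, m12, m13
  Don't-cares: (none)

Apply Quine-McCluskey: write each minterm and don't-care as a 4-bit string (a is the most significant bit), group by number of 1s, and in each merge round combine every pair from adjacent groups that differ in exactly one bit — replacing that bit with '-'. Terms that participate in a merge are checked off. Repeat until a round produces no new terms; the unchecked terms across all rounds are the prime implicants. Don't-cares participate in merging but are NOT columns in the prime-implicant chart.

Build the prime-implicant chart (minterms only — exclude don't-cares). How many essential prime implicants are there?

size-2^0 implicants → 0000(✓)  0001(✓)  0010(✓)  0100(✓)  0101(✓)  0111(✓)  1001(✓)  1010(✓)  1100(✓)  1101(✓)
size-2^1 implicants → -001(✓)  -010  -100(✓)  -101(✓)  0-00(✓)  0-01(✓)  00-0  000-(✓)  01-1  010-(✓)  1-01(✓)  110-(✓)
size-2^2 implicants → --01  -10-  0-0-
Unchecked terms (primes): --01, -010, -10-, 0-0-, 00-0, 01-1
Minterm coverage:
  m0 ⊆ 0-0-,00-0
  m1 ⊆ --01,0-0-
  m2 ⊆ -010,00-0
  m4 ⊆ -10-,0-0-
  m5 ⊆ --01,-10-,0-0-,01-1
  m7 ⊆ 01-1 [E]
  m9 ⊆ --01 [E]
  m10 ⊆ -010 [E]
  m12 ⊆ -10- [E]
  m13 ⊆ --01,-10-
E = {--01, -010, -10-, 01-1}

4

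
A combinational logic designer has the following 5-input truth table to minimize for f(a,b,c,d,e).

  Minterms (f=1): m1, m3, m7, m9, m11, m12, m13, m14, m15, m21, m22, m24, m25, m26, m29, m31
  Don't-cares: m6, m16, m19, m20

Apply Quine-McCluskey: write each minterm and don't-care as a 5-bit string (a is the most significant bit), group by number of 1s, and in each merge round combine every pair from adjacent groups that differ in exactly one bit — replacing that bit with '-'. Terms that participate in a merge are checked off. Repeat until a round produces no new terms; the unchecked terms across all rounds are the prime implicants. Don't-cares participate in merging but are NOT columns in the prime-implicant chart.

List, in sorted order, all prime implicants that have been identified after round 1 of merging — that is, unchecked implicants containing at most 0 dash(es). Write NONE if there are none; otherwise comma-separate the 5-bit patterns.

NONE

[col 0] 00001*, 00011*, 00110*, 00111*, 01001*, 01011*, 01100*, 01101*, 01110*, 01111*, 10000*, 10011*, 10100*, 10101*, 10110*, 11000*, 11001*, 11010*, 11101*, 11111*
[col 1] -0011, -0110, -1001*, -1101*, -1111*, 0-001*, 0-011*, 0-110*, 0-111*, 00-11*, 000-1*, 0011-*, 01-01*, 01-11*, 010-1*, 011-0*, 011-1*, 0110-*, 0111-*, 1-000, 1-101, 10-00, 101-0, 1010-, 11-01*, 110-0, 1100-, 111-1*
[col 2] -1-01, -11-1, 0--11, 0-0-1, 0-11-, 01--1, 011--
Prime implicants: -0011, -0110, -1-01, -11-1, 0--11, 0-0-1, 0-11-, 01--1, 011--, 1-000, 1-101, 10-00, 101-0, 1010-, 110-0, 1100-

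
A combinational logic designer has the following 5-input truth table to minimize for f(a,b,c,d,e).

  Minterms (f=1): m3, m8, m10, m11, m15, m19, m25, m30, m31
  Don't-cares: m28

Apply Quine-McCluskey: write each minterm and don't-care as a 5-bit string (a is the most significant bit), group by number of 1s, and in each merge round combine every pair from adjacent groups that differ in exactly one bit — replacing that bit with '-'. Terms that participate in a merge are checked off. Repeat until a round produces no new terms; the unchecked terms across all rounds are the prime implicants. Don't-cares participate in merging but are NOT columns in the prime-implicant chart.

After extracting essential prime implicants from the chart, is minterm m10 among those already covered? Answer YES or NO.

YES

size-2^0 implicants → 00011(✓)  01000(✓)  01010(✓)  01011(✓)  01111(✓)  10011(✓)  11001  11100(✓)  11110(✓)  11111(✓)
size-2^1 implicants → -0011  -1111  0-011  01-11  010-0  0101-  111-0  1111-
Unchecked terms (primes): -0011, -1111, 0-011, 01-11, 010-0, 0101-, 11001, 111-0, 1111-
Minterm coverage:
  m3 ⊆ -0011,0-011
  m8 ⊆ 010-0 [E]
  m10 ⊆ 010-0,0101-
  m11 ⊆ 0-011,01-11,0101-
  m15 ⊆ -1111,01-11
  m19 ⊆ -0011 [E]
  m25 ⊆ 11001 [E]
  m30 ⊆ 111-0,1111-
  m31 ⊆ -1111,1111-
E = {-0011, 010-0, 11001}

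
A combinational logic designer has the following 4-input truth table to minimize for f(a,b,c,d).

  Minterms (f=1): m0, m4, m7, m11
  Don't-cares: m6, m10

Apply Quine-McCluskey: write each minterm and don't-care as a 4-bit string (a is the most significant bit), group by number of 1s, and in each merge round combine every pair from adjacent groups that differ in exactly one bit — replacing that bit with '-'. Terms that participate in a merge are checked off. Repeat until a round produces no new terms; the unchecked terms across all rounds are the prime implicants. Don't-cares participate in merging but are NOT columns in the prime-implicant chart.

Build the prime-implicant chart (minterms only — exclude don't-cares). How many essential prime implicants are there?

3

Round 0: 0000✓ 0100✓ 0110✓ 0111✓ 1010✓ 1011✓
Round 1: 0-00 01-0 011- 101-
PIs = {0-00, 01-0, 011-, 101-}
Coverage chart:
  m0: 0-00 ←essential
  m4: 0-00,01-0
  m7: 011- ←essential
  m11: 101- ←essential
Essential: 0-00, 011-, 101-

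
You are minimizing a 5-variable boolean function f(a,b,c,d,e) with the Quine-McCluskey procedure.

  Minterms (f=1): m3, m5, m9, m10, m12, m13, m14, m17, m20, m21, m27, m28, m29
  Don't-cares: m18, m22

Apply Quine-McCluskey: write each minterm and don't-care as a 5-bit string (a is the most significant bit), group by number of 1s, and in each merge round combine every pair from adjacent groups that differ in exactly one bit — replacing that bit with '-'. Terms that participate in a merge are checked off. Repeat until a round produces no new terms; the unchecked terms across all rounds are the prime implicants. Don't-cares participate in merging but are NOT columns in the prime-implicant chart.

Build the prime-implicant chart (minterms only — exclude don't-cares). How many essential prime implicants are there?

[col 0] 00011, 00101*, 01001*, 01010*, 01100*, 01101*, 01110*, 10001*, 10010*, 10100*, 10101*, 10110*, 11011, 11100*, 11101*
[col 1] -0101*, -1100*, -1101*, 0-101*, 01-01, 01-10, 011-0, 0110-*, 1-100*, 1-101*, 10-01, 10-10, 101-0, 1010-*, 1110-*
[col 2] --101, -110-, 1-10-
Prime implicants: --101, -110-, 00011, 01-01, 01-10, 011-0, 1-10-, 10-01, 10-10, 101-0, 11011
PI chart (minterm → PIs covering it):
  3 | 00011  (sole → essential)
  5 | --101  (sole → essential)
  9 | 01-01  (sole → essential)
  10 | 01-10  (sole → essential)
  12 | -110-,011-0
  13 | --101,-110-,01-01
  14 | 01-10,011-0
  17 | 10-01  (sole → essential)
  20 | 1-10-,101-0
  21 | --101,1-10-,10-01
  27 | 11011  (sole → essential)
  28 | -110-,1-10-
  29 | --101,-110-,1-10-
Essential prime implicants: --101, 00011, 01-01, 01-10, 10-01, 11011

6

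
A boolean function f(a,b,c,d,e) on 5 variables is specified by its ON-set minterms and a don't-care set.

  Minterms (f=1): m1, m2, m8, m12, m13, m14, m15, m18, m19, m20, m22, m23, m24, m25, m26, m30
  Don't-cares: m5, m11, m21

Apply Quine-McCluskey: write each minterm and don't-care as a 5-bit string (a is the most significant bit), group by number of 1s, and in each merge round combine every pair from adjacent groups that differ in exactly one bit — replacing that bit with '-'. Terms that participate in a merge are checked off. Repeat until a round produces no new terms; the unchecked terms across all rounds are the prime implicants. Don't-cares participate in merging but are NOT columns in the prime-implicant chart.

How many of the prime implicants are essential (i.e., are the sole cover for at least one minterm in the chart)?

5

Round 0: 00001✓ 00010✓ 00101✓ 01000✓ 01011✓ 01100✓ 01101✓ 01110✓ 01111✓ 10010✓ 10011✓ 10100✓ 10101✓ 10110✓ 10111✓ 11000✓ 11001✓ 11010✓ 11110✓
Round 1: -0010 -0101 -1000 -1110 0-101 00-01 01-00 01-11 011-0✓ 011-1✓ 0110-✓ 0111-✓ 1-010✓ 1-110✓ 10-10✓ 10-11✓ 1001-✓ 101-0✓ 101-1✓ 1010-✓ 1011-✓ 11-10✓ 110-0 1100-
Round 2: 011-- 1--10 10-1- 101--
PIs = {-0010, -0101, -1000, -1110, 0-101, 00-01, 01-00, 01-11, 011--, 1--10, 10-1-, 101--, 110-0, 1100-}
Coverage chart:
  m1: 00-01 ←essential
  m2: -0010 ←essential
  m8: -1000,01-00
  m12: 01-00,011--
  m13: 0-101,011--
  m14: -1110,011--
  m15: 01-11,011--
  m18: -0010,1--10,10-1-
  m19: 10-1- ←essential
  m20: 101-- ←essential
  m22: 1--10,10-1-,101--
  m23: 10-1-,101--
  m24: -1000,110-0,1100-
  m25: 1100- ←essential
  m26: 1--10,110-0
  m30: -1110,1--10
Essential: -0010, 00-01, 10-1-, 101--, 1100-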